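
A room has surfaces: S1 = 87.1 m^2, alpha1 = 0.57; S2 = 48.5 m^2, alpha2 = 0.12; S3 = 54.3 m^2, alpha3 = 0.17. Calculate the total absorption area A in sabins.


Given surfaces:
  Surface 1: 87.1 * 0.57 = 49.647
  Surface 2: 48.5 * 0.12 = 5.82
  Surface 3: 54.3 * 0.17 = 9.231
Formula: A = sum(Si * alpha_i)
A = 49.647 + 5.82 + 9.231
A = 64.7

64.7 sabins


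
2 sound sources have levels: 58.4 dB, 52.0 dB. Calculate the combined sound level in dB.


Formula: L_total = 10 * log10( sum(10^(Li/10)) )
  Source 1: 10^(58.4/10) = 691830.9709
  Source 2: 10^(52.0/10) = 158489.3192
Sum of linear values = 850320.2901
L_total = 10 * log10(850320.2901) = 59.3

59.3 dB


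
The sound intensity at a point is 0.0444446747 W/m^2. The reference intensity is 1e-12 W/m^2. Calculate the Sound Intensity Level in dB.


Given values:
  I = 0.0444446747 W/m^2
  I_ref = 1e-12 W/m^2
Formula: SIL = 10 * log10(I / I_ref)
Compute ratio: I / I_ref = 44444674700
Compute log10: log10(44444674700) = 10.64782
Multiply: SIL = 10 * 10.64782 = 106.48

106.48 dB


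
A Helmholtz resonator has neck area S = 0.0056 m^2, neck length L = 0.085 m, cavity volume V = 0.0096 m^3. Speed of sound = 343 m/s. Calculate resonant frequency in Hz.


Given values:
  S = 0.0056 m^2, L = 0.085 m, V = 0.0096 m^3, c = 343 m/s
Formula: f = (c / (2*pi)) * sqrt(S / (V * L))
Compute V * L = 0.0096 * 0.085 = 0.000816
Compute S / (V * L) = 0.0056 / 0.000816 = 6.8627
Compute sqrt(6.8627) = 2.619676
Compute c / (2*pi) = 343 / 6.283185 = 54.590148
f = 54.590148 * 2.619676 = 143.01

143.01 Hz


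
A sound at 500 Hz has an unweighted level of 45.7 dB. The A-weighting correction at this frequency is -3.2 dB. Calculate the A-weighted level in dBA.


Given values:
  SPL = 45.7 dB
  A-weighting at 500 Hz = -3.2 dB
Formula: L_A = SPL + A_weight
L_A = 45.7 + (-3.2)
L_A = 42.5

42.5 dBA


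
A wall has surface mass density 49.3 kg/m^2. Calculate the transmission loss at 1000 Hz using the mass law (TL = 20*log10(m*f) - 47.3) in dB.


Given values:
  m = 49.3 kg/m^2, f = 1000 Hz
Formula: TL = 20 * log10(m * f) - 47.3
Compute m * f = 49.3 * 1000 = 49300.0
Compute log10(49300.0) = 4.692847
Compute 20 * 4.692847 = 93.8569
TL = 93.8569 - 47.3 = 46.56

46.56 dB


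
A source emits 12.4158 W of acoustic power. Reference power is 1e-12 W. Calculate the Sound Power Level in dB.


Given values:
  W = 12.4158 W
  W_ref = 1e-12 W
Formula: SWL = 10 * log10(W / W_ref)
Compute ratio: W / W_ref = 12415800000000
Compute log10: log10(12415800000000) = 13.093975
Multiply: SWL = 10 * 13.093975 = 130.94

130.94 dB


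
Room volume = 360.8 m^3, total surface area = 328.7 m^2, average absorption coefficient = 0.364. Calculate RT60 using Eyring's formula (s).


Given values:
  V = 360.8 m^3, S = 328.7 m^2, alpha = 0.364
Formula: RT60 = 0.161 * V / (-S * ln(1 - alpha))
Compute ln(1 - 0.364) = ln(0.636) = -0.452557
Denominator: -328.7 * -0.452557 = 148.7555
Numerator: 0.161 * 360.8 = 58.0888
RT60 = 58.0888 / 148.7555 = 0.39

0.39 s


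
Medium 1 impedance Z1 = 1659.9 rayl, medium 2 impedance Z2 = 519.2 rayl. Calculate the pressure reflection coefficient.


Given values:
  Z1 = 1659.9 rayl, Z2 = 519.2 rayl
Formula: R = (Z2 - Z1) / (Z2 + Z1)
Numerator: Z2 - Z1 = 519.2 - 1659.9 = -1140.7
Denominator: Z2 + Z1 = 519.2 + 1659.9 = 2179.1
R = -1140.7 / 2179.1 = -0.5235

-0.5235


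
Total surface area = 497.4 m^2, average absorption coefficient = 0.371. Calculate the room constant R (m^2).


Given values:
  S = 497.4 m^2, alpha = 0.371
Formula: R = S * alpha / (1 - alpha)
Numerator: 497.4 * 0.371 = 184.5354
Denominator: 1 - 0.371 = 0.629
R = 184.5354 / 0.629 = 293.38

293.38 m^2


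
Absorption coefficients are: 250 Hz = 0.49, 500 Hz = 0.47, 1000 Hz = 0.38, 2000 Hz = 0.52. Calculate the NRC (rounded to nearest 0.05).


Given values:
  a_250 = 0.49, a_500 = 0.47
  a_1000 = 0.38, a_2000 = 0.52
Formula: NRC = (a250 + a500 + a1000 + a2000) / 4
Sum = 0.49 + 0.47 + 0.38 + 0.52 = 1.86
NRC = 1.86 / 4 = 0.465
Rounded to nearest 0.05: 0.45

0.45


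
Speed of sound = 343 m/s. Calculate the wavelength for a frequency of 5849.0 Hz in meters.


Given values:
  c = 343 m/s, f = 5849.0 Hz
Formula: lambda = c / f
lambda = 343 / 5849.0
lambda = 0.0586

0.0586 m


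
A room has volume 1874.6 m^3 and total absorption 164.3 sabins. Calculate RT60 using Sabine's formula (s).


Given values:
  V = 1874.6 m^3
  A = 164.3 sabins
Formula: RT60 = 0.161 * V / A
Numerator: 0.161 * 1874.6 = 301.8106
RT60 = 301.8106 / 164.3 = 1.837

1.837 s


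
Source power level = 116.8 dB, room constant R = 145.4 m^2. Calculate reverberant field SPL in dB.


Given values:
  Lw = 116.8 dB, R = 145.4 m^2
Formula: SPL = Lw + 10 * log10(4 / R)
Compute 4 / R = 4 / 145.4 = 0.02751
Compute 10 * log10(0.02751) = -15.6051
SPL = 116.8 + (-15.6051) = 101.19

101.19 dB


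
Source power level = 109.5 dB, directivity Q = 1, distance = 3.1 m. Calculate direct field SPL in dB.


Given values:
  Lw = 109.5 dB, Q = 1, r = 3.1 m
Formula: SPL = Lw + 10 * log10(Q / (4 * pi * r^2))
Compute 4 * pi * r^2 = 4 * pi * 3.1^2 = 120.7628
Compute Q / denom = 1 / 120.7628 = 0.0082807
Compute 10 * log10(0.0082807) = -20.8193
SPL = 109.5 + (-20.8193) = 88.68

88.68 dB


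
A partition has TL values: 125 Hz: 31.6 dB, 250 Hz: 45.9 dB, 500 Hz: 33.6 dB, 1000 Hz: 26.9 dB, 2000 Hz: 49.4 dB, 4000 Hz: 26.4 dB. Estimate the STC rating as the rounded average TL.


Given TL values at each frequency:
  125 Hz: 31.6 dB
  250 Hz: 45.9 dB
  500 Hz: 33.6 dB
  1000 Hz: 26.9 dB
  2000 Hz: 49.4 dB
  4000 Hz: 26.4 dB
Formula: STC ~ round(average of TL values)
Sum = 31.6 + 45.9 + 33.6 + 26.9 + 49.4 + 26.4 = 213.8
Average = 213.8 / 6 = 35.63
Rounded: 36

36


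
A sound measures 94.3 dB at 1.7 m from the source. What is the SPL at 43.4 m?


Given values:
  SPL1 = 94.3 dB, r1 = 1.7 m, r2 = 43.4 m
Formula: SPL2 = SPL1 - 20 * log10(r2 / r1)
Compute ratio: r2 / r1 = 43.4 / 1.7 = 25.5294
Compute log10: log10(25.5294) = 1.407041
Compute drop: 20 * 1.407041 = 28.1408
SPL2 = 94.3 - 28.1408 = 66.16

66.16 dB


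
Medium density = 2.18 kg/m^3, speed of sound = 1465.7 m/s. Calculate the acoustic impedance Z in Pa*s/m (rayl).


Given values:
  rho = 2.18 kg/m^3
  c = 1465.7 m/s
Formula: Z = rho * c
Z = 2.18 * 1465.7
Z = 3195.23

3195.23 rayl


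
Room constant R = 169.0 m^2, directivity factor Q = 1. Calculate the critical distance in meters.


Given values:
  R = 169.0 m^2, Q = 1
Formula: d_c = 0.141 * sqrt(Q * R)
Compute Q * R = 1 * 169.0 = 169.0
Compute sqrt(169.0) = 13.0
d_c = 0.141 * 13.0 = 1.833

1.833 m


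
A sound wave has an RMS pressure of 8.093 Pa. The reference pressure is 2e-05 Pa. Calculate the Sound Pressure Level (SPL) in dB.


Given values:
  p = 8.093 Pa
  p_ref = 2e-05 Pa
Formula: SPL = 20 * log10(p / p_ref)
Compute ratio: p / p_ref = 8.093 / 2e-05 = 404650
Compute log10: log10(404650) = 5.60708
Multiply: SPL = 20 * 5.60708 = 112.14

112.14 dB


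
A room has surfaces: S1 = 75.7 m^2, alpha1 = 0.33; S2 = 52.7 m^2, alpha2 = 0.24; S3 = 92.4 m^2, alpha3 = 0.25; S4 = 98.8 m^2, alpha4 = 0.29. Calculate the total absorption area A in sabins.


Given surfaces:
  Surface 1: 75.7 * 0.33 = 24.981
  Surface 2: 52.7 * 0.24 = 12.648
  Surface 3: 92.4 * 0.25 = 23.1
  Surface 4: 98.8 * 0.29 = 28.652
Formula: A = sum(Si * alpha_i)
A = 24.981 + 12.648 + 23.1 + 28.652
A = 89.38

89.38 sabins


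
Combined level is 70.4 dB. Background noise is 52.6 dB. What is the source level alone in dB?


Given values:
  L_total = 70.4 dB, L_bg = 52.6 dB
Formula: L_source = 10 * log10(10^(L_total/10) - 10^(L_bg/10))
Convert to linear:
  10^(70.4/10) = 10964781.9614
  10^(52.6/10) = 181970.0859
Difference: 10964781.9614 - 181970.0859 = 10782811.8755
L_source = 10 * log10(10782811.8755) = 70.33

70.33 dB


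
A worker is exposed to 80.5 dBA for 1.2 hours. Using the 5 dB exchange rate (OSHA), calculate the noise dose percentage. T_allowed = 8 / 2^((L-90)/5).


Given values:
  L = 80.5 dBA, T = 1.2 hours
Formula: T_allowed = 8 / 2^((L - 90) / 5)
Compute exponent: (80.5 - 90) / 5 = -1.9
Compute 2^(-1.9) = 0.267943
T_allowed = 8 / 0.267943 = 29.857096 hours
Dose = (T / T_allowed) * 100
Dose = (1.2 / 29.857096) * 100 = 4.02

4.02 %


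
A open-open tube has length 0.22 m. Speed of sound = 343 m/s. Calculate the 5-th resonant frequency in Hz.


Given values:
  Tube type: open-open, L = 0.22 m, c = 343 m/s, n = 5
Formula: f_n = n * c / (2 * L)
Compute 2 * L = 2 * 0.22 = 0.44
f = 5 * 343 / 0.44
f = 3897.73

3897.73 Hz


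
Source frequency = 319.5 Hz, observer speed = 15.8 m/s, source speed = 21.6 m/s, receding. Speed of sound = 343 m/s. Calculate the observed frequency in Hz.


Given values:
  f_s = 319.5 Hz, v_o = 15.8 m/s, v_s = 21.6 m/s
  Direction: receding
Formula: f_o = f_s * (c - v_o) / (c + v_s)
Numerator: c - v_o = 343 - 15.8 = 327.2
Denominator: c + v_s = 343 + 21.6 = 364.6
f_o = 319.5 * 327.2 / 364.6 = 286.73

286.73 Hz


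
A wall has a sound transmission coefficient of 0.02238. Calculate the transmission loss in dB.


Given values:
  tau = 0.02238
Formula: TL = 10 * log10(1 / tau)
Compute 1 / tau = 1 / 0.02238 = 44.6828
Compute log10(44.6828) = 1.65014
TL = 10 * 1.65014 = 16.5

16.5 dB


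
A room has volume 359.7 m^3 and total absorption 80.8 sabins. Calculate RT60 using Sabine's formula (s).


Given values:
  V = 359.7 m^3
  A = 80.8 sabins
Formula: RT60 = 0.161 * V / A
Numerator: 0.161 * 359.7 = 57.9117
RT60 = 57.9117 / 80.8 = 0.717

0.717 s


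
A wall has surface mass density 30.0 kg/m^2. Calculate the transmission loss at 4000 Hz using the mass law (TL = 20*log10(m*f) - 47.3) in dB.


Given values:
  m = 30.0 kg/m^2, f = 4000 Hz
Formula: TL = 20 * log10(m * f) - 47.3
Compute m * f = 30.0 * 4000 = 120000.0
Compute log10(120000.0) = 5.079181
Compute 20 * 5.079181 = 101.5836
TL = 101.5836 - 47.3 = 54.28

54.28 dB


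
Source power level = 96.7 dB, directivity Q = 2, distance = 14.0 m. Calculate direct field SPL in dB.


Given values:
  Lw = 96.7 dB, Q = 2, r = 14.0 m
Formula: SPL = Lw + 10 * log10(Q / (4 * pi * r^2))
Compute 4 * pi * r^2 = 4 * pi * 14.0^2 = 2463.0086
Compute Q / denom = 2 / 2463.0086 = 0.00081202
Compute 10 * log10(0.00081202) = -30.9043
SPL = 96.7 + (-30.9043) = 65.8

65.8 dB


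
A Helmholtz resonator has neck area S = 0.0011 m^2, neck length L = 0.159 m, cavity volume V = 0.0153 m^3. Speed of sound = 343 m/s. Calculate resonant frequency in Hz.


Given values:
  S = 0.0011 m^2, L = 0.159 m, V = 0.0153 m^3, c = 343 m/s
Formula: f = (c / (2*pi)) * sqrt(S / (V * L))
Compute V * L = 0.0153 * 0.159 = 0.0024327
Compute S / (V * L) = 0.0011 / 0.0024327 = 0.4522
Compute sqrt(0.4522) = 0.672458
Compute c / (2*pi) = 343 / 6.283185 = 54.590148
f = 54.590148 * 0.672458 = 36.71

36.71 Hz


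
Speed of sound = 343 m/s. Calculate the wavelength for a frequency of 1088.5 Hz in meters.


Given values:
  c = 343 m/s, f = 1088.5 Hz
Formula: lambda = c / f
lambda = 343 / 1088.5
lambda = 0.3151

0.3151 m


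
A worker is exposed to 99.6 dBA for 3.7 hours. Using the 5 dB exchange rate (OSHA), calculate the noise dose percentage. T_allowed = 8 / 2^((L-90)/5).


Given values:
  L = 99.6 dBA, T = 3.7 hours
Formula: T_allowed = 8 / 2^((L - 90) / 5)
Compute exponent: (99.6 - 90) / 5 = 1.92
Compute 2^(1.92) = 3.784231
T_allowed = 8 / 3.784231 = 2.114036 hours
Dose = (T / T_allowed) * 100
Dose = (3.7 / 2.114036) * 100 = 175.02

175.02 %


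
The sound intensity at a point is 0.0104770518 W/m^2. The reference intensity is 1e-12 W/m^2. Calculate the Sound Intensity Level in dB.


Given values:
  I = 0.0104770518 W/m^2
  I_ref = 1e-12 W/m^2
Formula: SIL = 10 * log10(I / I_ref)
Compute ratio: I / I_ref = 10477051800
Compute log10: log10(10477051800) = 10.020239
Multiply: SIL = 10 * 10.020239 = 100.2

100.2 dB


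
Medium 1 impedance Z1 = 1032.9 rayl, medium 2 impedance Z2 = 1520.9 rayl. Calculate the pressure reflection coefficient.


Given values:
  Z1 = 1032.9 rayl, Z2 = 1520.9 rayl
Formula: R = (Z2 - Z1) / (Z2 + Z1)
Numerator: Z2 - Z1 = 1520.9 - 1032.9 = 488.0
Denominator: Z2 + Z1 = 1520.9 + 1032.9 = 2553.8
R = 488.0 / 2553.8 = 0.1911

0.1911


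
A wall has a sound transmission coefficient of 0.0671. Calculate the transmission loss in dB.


Given values:
  tau = 0.0671
Formula: TL = 10 * log10(1 / tau)
Compute 1 / tau = 1 / 0.0671 = 14.9031
Compute log10(14.9031) = 1.173277
TL = 10 * 1.173277 = 11.73

11.73 dB


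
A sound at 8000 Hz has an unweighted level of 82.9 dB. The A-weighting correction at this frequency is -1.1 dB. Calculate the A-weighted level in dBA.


Given values:
  SPL = 82.9 dB
  A-weighting at 8000 Hz = -1.1 dB
Formula: L_A = SPL + A_weight
L_A = 82.9 + (-1.1)
L_A = 81.8

81.8 dBA


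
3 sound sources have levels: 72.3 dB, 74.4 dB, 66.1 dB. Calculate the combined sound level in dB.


Formula: L_total = 10 * log10( sum(10^(Li/10)) )
  Source 1: 10^(72.3/10) = 16982436.5246
  Source 2: 10^(74.4/10) = 27542287.0334
  Source 3: 10^(66.1/10) = 4073802.778
Sum of linear values = 48598526.336
L_total = 10 * log10(48598526.336) = 76.87

76.87 dB


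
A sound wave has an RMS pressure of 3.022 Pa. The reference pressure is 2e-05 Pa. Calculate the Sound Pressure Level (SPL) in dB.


Given values:
  p = 3.022 Pa
  p_ref = 2e-05 Pa
Formula: SPL = 20 * log10(p / p_ref)
Compute ratio: p / p_ref = 3.022 / 2e-05 = 151100
Compute log10: log10(151100) = 5.179264
Multiply: SPL = 20 * 5.179264 = 103.59

103.59 dB


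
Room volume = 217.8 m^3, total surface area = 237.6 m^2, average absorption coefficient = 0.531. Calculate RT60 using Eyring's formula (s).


Given values:
  V = 217.8 m^3, S = 237.6 m^2, alpha = 0.531
Formula: RT60 = 0.161 * V / (-S * ln(1 - alpha))
Compute ln(1 - 0.531) = ln(0.469) = -0.757153
Denominator: -237.6 * -0.757153 = 179.8996
Numerator: 0.161 * 217.8 = 35.0658
RT60 = 35.0658 / 179.8996 = 0.195

0.195 s


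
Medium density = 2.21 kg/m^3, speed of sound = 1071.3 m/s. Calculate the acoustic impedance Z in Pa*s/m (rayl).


Given values:
  rho = 2.21 kg/m^3
  c = 1071.3 m/s
Formula: Z = rho * c
Z = 2.21 * 1071.3
Z = 2367.57

2367.57 rayl


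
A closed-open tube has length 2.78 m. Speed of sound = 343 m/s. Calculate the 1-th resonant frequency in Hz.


Given values:
  Tube type: closed-open, L = 2.78 m, c = 343 m/s, n = 1
Formula: f_n = (2n - 1) * c / (4 * L)
Compute 2n - 1 = 2*1 - 1 = 1
Compute 4 * L = 4 * 2.78 = 11.12
f = 1 * 343 / 11.12
f = 30.85

30.85 Hz


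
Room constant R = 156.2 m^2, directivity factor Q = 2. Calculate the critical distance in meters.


Given values:
  R = 156.2 m^2, Q = 2
Formula: d_c = 0.141 * sqrt(Q * R)
Compute Q * R = 2 * 156.2 = 312.4
Compute sqrt(312.4) = 17.6748
d_c = 0.141 * 17.6748 = 2.492

2.492 m


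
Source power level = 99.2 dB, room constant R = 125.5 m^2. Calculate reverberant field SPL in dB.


Given values:
  Lw = 99.2 dB, R = 125.5 m^2
Formula: SPL = Lw + 10 * log10(4 / R)
Compute 4 / R = 4 / 125.5 = 0.031873
Compute 10 * log10(0.031873) = -14.9658
SPL = 99.2 + (-14.9658) = 84.23

84.23 dB


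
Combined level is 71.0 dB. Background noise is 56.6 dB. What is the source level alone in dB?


Given values:
  L_total = 71.0 dB, L_bg = 56.6 dB
Formula: L_source = 10 * log10(10^(L_total/10) - 10^(L_bg/10))
Convert to linear:
  10^(71.0/10) = 12589254.1179
  10^(56.6/10) = 457088.1896
Difference: 12589254.1179 - 457088.1896 = 12132165.9283
L_source = 10 * log10(12132165.9283) = 70.84

70.84 dB


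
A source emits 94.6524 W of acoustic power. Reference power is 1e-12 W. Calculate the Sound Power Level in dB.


Given values:
  W = 94.6524 W
  W_ref = 1e-12 W
Formula: SWL = 10 * log10(W / W_ref)
Compute ratio: W / W_ref = 94652400000000
Compute log10: log10(94652400000000) = 13.976132
Multiply: SWL = 10 * 13.976132 = 139.76

139.76 dB


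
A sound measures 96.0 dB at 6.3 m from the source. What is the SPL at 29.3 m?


Given values:
  SPL1 = 96.0 dB, r1 = 6.3 m, r2 = 29.3 m
Formula: SPL2 = SPL1 - 20 * log10(r2 / r1)
Compute ratio: r2 / r1 = 29.3 / 6.3 = 4.6508
Compute log10: log10(4.6508) = 0.667528
Compute drop: 20 * 0.667528 = 13.3506
SPL2 = 96.0 - 13.3506 = 82.65

82.65 dB


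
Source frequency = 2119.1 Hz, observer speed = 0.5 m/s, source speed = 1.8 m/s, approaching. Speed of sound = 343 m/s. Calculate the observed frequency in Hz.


Given values:
  f_s = 2119.1 Hz, v_o = 0.5 m/s, v_s = 1.8 m/s
  Direction: approaching
Formula: f_o = f_s * (c + v_o) / (c - v_s)
Numerator: c + v_o = 343 + 0.5 = 343.5
Denominator: c - v_s = 343 - 1.8 = 341.2
f_o = 2119.1 * 343.5 / 341.2 = 2133.38

2133.38 Hz


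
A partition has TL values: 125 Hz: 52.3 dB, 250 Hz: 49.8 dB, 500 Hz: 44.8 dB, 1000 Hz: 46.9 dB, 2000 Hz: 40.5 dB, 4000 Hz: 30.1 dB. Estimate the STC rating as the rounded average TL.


Given TL values at each frequency:
  125 Hz: 52.3 dB
  250 Hz: 49.8 dB
  500 Hz: 44.8 dB
  1000 Hz: 46.9 dB
  2000 Hz: 40.5 dB
  4000 Hz: 30.1 dB
Formula: STC ~ round(average of TL values)
Sum = 52.3 + 49.8 + 44.8 + 46.9 + 40.5 + 30.1 = 264.4
Average = 264.4 / 6 = 44.07
Rounded: 44

44


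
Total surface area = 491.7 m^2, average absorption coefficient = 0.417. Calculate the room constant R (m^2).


Given values:
  S = 491.7 m^2, alpha = 0.417
Formula: R = S * alpha / (1 - alpha)
Numerator: 491.7 * 0.417 = 205.0389
Denominator: 1 - 0.417 = 0.583
R = 205.0389 / 0.583 = 351.7

351.7 m^2


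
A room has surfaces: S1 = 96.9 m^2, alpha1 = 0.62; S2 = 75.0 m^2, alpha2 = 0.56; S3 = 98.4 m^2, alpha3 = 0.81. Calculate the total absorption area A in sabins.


Given surfaces:
  Surface 1: 96.9 * 0.62 = 60.078
  Surface 2: 75.0 * 0.56 = 42.0
  Surface 3: 98.4 * 0.81 = 79.704
Formula: A = sum(Si * alpha_i)
A = 60.078 + 42.0 + 79.704
A = 181.78

181.78 sabins


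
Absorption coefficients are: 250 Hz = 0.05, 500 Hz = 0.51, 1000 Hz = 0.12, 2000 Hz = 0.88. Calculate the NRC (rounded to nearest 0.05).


Given values:
  a_250 = 0.05, a_500 = 0.51
  a_1000 = 0.12, a_2000 = 0.88
Formula: NRC = (a250 + a500 + a1000 + a2000) / 4
Sum = 0.05 + 0.51 + 0.12 + 0.88 = 1.56
NRC = 1.56 / 4 = 0.39
Rounded to nearest 0.05: 0.4

0.4


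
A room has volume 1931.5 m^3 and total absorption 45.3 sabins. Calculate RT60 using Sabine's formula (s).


Given values:
  V = 1931.5 m^3
  A = 45.3 sabins
Formula: RT60 = 0.161 * V / A
Numerator: 0.161 * 1931.5 = 310.9715
RT60 = 310.9715 / 45.3 = 6.865

6.865 s


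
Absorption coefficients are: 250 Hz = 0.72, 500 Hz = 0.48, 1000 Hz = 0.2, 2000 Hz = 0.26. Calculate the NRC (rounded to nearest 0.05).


Given values:
  a_250 = 0.72, a_500 = 0.48
  a_1000 = 0.2, a_2000 = 0.26
Formula: NRC = (a250 + a500 + a1000 + a2000) / 4
Sum = 0.72 + 0.48 + 0.2 + 0.26 = 1.66
NRC = 1.66 / 4 = 0.415
Rounded to nearest 0.05: 0.4

0.4


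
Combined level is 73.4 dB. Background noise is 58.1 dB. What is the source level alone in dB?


Given values:
  L_total = 73.4 dB, L_bg = 58.1 dB
Formula: L_source = 10 * log10(10^(L_total/10) - 10^(L_bg/10))
Convert to linear:
  10^(73.4/10) = 21877616.2395
  10^(58.1/10) = 645654.229
Difference: 21877616.2395 - 645654.229 = 21231962.0105
L_source = 10 * log10(21231962.0105) = 73.27

73.27 dB


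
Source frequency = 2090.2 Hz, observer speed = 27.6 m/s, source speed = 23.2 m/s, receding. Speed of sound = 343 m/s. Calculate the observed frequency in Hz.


Given values:
  f_s = 2090.2 Hz, v_o = 27.6 m/s, v_s = 23.2 m/s
  Direction: receding
Formula: f_o = f_s * (c - v_o) / (c + v_s)
Numerator: c - v_o = 343 - 27.6 = 315.4
Denominator: c + v_s = 343 + 23.2 = 366.2
f_o = 2090.2 * 315.4 / 366.2 = 1800.24

1800.24 Hz


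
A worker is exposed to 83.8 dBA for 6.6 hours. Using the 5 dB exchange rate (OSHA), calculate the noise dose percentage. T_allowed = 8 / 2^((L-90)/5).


Given values:
  L = 83.8 dBA, T = 6.6 hours
Formula: T_allowed = 8 / 2^((L - 90) / 5)
Compute exponent: (83.8 - 90) / 5 = -1.24
Compute 2^(-1.24) = 0.423373
T_allowed = 8 / 0.423373 = 18.895867 hours
Dose = (T / T_allowed) * 100
Dose = (6.6 / 18.895867) * 100 = 34.93

34.93 %


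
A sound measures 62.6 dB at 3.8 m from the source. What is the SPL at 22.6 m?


Given values:
  SPL1 = 62.6 dB, r1 = 3.8 m, r2 = 22.6 m
Formula: SPL2 = SPL1 - 20 * log10(r2 / r1)
Compute ratio: r2 / r1 = 22.6 / 3.8 = 5.9474
Compute log10: log10(5.9474) = 0.774327
Compute drop: 20 * 0.774327 = 15.4865
SPL2 = 62.6 - 15.4865 = 47.11

47.11 dB


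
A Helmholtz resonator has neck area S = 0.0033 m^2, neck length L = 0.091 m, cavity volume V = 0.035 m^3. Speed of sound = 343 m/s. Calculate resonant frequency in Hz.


Given values:
  S = 0.0033 m^2, L = 0.091 m, V = 0.035 m^3, c = 343 m/s
Formula: f = (c / (2*pi)) * sqrt(S / (V * L))
Compute V * L = 0.035 * 0.091 = 0.003185
Compute S / (V * L) = 0.0033 / 0.003185 = 1.0361
Compute sqrt(1.0361) = 1.01789
Compute c / (2*pi) = 343 / 6.283185 = 54.590148
f = 54.590148 * 1.01789 = 55.57

55.57 Hz


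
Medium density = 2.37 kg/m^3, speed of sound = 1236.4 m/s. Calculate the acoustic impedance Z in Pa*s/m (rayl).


Given values:
  rho = 2.37 kg/m^3
  c = 1236.4 m/s
Formula: Z = rho * c
Z = 2.37 * 1236.4
Z = 2930.27

2930.27 rayl


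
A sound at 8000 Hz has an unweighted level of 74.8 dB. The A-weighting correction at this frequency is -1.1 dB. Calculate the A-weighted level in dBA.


Given values:
  SPL = 74.8 dB
  A-weighting at 8000 Hz = -1.1 dB
Formula: L_A = SPL + A_weight
L_A = 74.8 + (-1.1)
L_A = 73.7

73.7 dBA


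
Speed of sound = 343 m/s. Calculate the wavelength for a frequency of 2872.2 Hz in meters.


Given values:
  c = 343 m/s, f = 2872.2 Hz
Formula: lambda = c / f
lambda = 343 / 2872.2
lambda = 0.1194

0.1194 m


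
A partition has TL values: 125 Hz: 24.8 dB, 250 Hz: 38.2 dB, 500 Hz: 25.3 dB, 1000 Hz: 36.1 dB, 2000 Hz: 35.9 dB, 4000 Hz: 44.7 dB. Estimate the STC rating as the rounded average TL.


Given TL values at each frequency:
  125 Hz: 24.8 dB
  250 Hz: 38.2 dB
  500 Hz: 25.3 dB
  1000 Hz: 36.1 dB
  2000 Hz: 35.9 dB
  4000 Hz: 44.7 dB
Formula: STC ~ round(average of TL values)
Sum = 24.8 + 38.2 + 25.3 + 36.1 + 35.9 + 44.7 = 205.0
Average = 205.0 / 6 = 34.17
Rounded: 34

34


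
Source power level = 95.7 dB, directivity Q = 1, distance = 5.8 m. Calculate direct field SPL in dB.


Given values:
  Lw = 95.7 dB, Q = 1, r = 5.8 m
Formula: SPL = Lw + 10 * log10(Q / (4 * pi * r^2))
Compute 4 * pi * r^2 = 4 * pi * 5.8^2 = 422.7327
Compute Q / denom = 1 / 422.7327 = 0.00236556
Compute 10 * log10(0.00236556) = -26.2607
SPL = 95.7 + (-26.2607) = 69.44

69.44 dB


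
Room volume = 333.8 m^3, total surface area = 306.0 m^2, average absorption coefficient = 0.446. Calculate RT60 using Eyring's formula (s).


Given values:
  V = 333.8 m^3, S = 306.0 m^2, alpha = 0.446
Formula: RT60 = 0.161 * V / (-S * ln(1 - alpha))
Compute ln(1 - 0.446) = ln(0.554) = -0.590591
Denominator: -306.0 * -0.590591 = 180.7208
Numerator: 0.161 * 333.8 = 53.7418
RT60 = 53.7418 / 180.7208 = 0.297

0.297 s


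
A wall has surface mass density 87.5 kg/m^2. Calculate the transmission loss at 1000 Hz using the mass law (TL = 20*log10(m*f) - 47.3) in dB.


Given values:
  m = 87.5 kg/m^2, f = 1000 Hz
Formula: TL = 20 * log10(m * f) - 47.3
Compute m * f = 87.5 * 1000 = 87500.0
Compute log10(87500.0) = 4.942008
Compute 20 * 4.942008 = 98.8402
TL = 98.8402 - 47.3 = 51.54

51.54 dB


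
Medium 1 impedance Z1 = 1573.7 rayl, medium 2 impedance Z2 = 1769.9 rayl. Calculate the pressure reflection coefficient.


Given values:
  Z1 = 1573.7 rayl, Z2 = 1769.9 rayl
Formula: R = (Z2 - Z1) / (Z2 + Z1)
Numerator: Z2 - Z1 = 1769.9 - 1573.7 = 196.2
Denominator: Z2 + Z1 = 1769.9 + 1573.7 = 3343.6
R = 196.2 / 3343.6 = 0.0587

0.0587


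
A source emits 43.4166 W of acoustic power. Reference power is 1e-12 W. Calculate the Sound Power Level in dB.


Given values:
  W = 43.4166 W
  W_ref = 1e-12 W
Formula: SWL = 10 * log10(W / W_ref)
Compute ratio: W / W_ref = 43416600000000
Compute log10: log10(43416600000000) = 13.637656
Multiply: SWL = 10 * 13.637656 = 136.38

136.38 dB


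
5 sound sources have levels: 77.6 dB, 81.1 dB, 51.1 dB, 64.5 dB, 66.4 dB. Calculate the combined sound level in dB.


Formula: L_total = 10 * log10( sum(10^(Li/10)) )
  Source 1: 10^(77.6/10) = 57543993.7337
  Source 2: 10^(81.1/10) = 128824955.1693
  Source 3: 10^(51.1/10) = 128824.9552
  Source 4: 10^(64.5/10) = 2818382.9313
  Source 5: 10^(66.4/10) = 4365158.3224
Sum of linear values = 193681315.1119
L_total = 10 * log10(193681315.1119) = 82.87

82.87 dB


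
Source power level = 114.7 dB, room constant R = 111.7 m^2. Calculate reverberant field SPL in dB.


Given values:
  Lw = 114.7 dB, R = 111.7 m^2
Formula: SPL = Lw + 10 * log10(4 / R)
Compute 4 / R = 4 / 111.7 = 0.03581
Compute 10 * log10(0.03581) = -14.46
SPL = 114.7 + (-14.46) = 100.24

100.24 dB


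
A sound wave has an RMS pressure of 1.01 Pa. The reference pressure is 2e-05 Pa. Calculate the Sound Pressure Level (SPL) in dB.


Given values:
  p = 1.01 Pa
  p_ref = 2e-05 Pa
Formula: SPL = 20 * log10(p / p_ref)
Compute ratio: p / p_ref = 1.01 / 2e-05 = 50500
Compute log10: log10(50500) = 4.703291
Multiply: SPL = 20 * 4.703291 = 94.07

94.07 dB


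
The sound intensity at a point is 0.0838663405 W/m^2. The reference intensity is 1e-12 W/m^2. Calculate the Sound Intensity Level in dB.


Given values:
  I = 0.0838663405 W/m^2
  I_ref = 1e-12 W/m^2
Formula: SIL = 10 * log10(I / I_ref)
Compute ratio: I / I_ref = 83866340500
Compute log10: log10(83866340500) = 10.923588
Multiply: SIL = 10 * 10.923588 = 109.24

109.24 dB


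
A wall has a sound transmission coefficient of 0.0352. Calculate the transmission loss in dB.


Given values:
  tau = 0.0352
Formula: TL = 10 * log10(1 / tau)
Compute 1 / tau = 1 / 0.0352 = 28.4091
Compute log10(28.4091) = 1.453457
TL = 10 * 1.453457 = 14.53

14.53 dB


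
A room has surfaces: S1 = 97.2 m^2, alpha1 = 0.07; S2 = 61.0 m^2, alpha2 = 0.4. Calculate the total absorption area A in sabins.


Given surfaces:
  Surface 1: 97.2 * 0.07 = 6.804
  Surface 2: 61.0 * 0.4 = 24.4
Formula: A = sum(Si * alpha_i)
A = 6.804 + 24.4
A = 31.2

31.2 sabins


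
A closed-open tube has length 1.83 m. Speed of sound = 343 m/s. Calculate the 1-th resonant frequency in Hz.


Given values:
  Tube type: closed-open, L = 1.83 m, c = 343 m/s, n = 1
Formula: f_n = (2n - 1) * c / (4 * L)
Compute 2n - 1 = 2*1 - 1 = 1
Compute 4 * L = 4 * 1.83 = 7.32
f = 1 * 343 / 7.32
f = 46.86

46.86 Hz


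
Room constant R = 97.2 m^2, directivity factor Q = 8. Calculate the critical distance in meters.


Given values:
  R = 97.2 m^2, Q = 8
Formula: d_c = 0.141 * sqrt(Q * R)
Compute Q * R = 8 * 97.2 = 777.6
Compute sqrt(777.6) = 27.8855
d_c = 0.141 * 27.8855 = 3.932

3.932 m


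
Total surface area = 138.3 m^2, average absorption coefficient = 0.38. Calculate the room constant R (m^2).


Given values:
  S = 138.3 m^2, alpha = 0.38
Formula: R = S * alpha / (1 - alpha)
Numerator: 138.3 * 0.38 = 52.554
Denominator: 1 - 0.38 = 0.62
R = 52.554 / 0.62 = 84.76

84.76 m^2


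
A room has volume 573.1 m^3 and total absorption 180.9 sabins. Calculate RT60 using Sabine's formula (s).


Given values:
  V = 573.1 m^3
  A = 180.9 sabins
Formula: RT60 = 0.161 * V / A
Numerator: 0.161 * 573.1 = 92.2691
RT60 = 92.2691 / 180.9 = 0.51

0.51 s


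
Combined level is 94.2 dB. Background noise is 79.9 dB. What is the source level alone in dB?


Given values:
  L_total = 94.2 dB, L_bg = 79.9 dB
Formula: L_source = 10 * log10(10^(L_total/10) - 10^(L_bg/10))
Convert to linear:
  10^(94.2/10) = 2630267991.8954
  10^(79.9/10) = 97723722.0956
Difference: 2630267991.8954 - 97723722.0956 = 2532544269.7998
L_source = 10 * log10(2532544269.7998) = 94.04

94.04 dB


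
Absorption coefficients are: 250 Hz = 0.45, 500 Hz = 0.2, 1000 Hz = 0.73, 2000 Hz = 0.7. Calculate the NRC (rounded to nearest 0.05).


Given values:
  a_250 = 0.45, a_500 = 0.2
  a_1000 = 0.73, a_2000 = 0.7
Formula: NRC = (a250 + a500 + a1000 + a2000) / 4
Sum = 0.45 + 0.2 + 0.73 + 0.7 = 2.08
NRC = 2.08 / 4 = 0.52
Rounded to nearest 0.05: 0.5

0.5


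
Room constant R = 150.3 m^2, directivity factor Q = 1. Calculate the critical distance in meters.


Given values:
  R = 150.3 m^2, Q = 1
Formula: d_c = 0.141 * sqrt(Q * R)
Compute Q * R = 1 * 150.3 = 150.3
Compute sqrt(150.3) = 12.2597
d_c = 0.141 * 12.2597 = 1.729

1.729 m


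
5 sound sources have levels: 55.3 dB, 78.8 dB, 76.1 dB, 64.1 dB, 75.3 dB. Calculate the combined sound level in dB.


Formula: L_total = 10 * log10( sum(10^(Li/10)) )
  Source 1: 10^(55.3/10) = 338844.1561
  Source 2: 10^(78.8/10) = 75857757.5029
  Source 3: 10^(76.1/10) = 40738027.7804
  Source 4: 10^(64.1/10) = 2570395.7828
  Source 5: 10^(75.3/10) = 33884415.6139
Sum of linear values = 153389440.8361
L_total = 10 * log10(153389440.8361) = 81.86

81.86 dB


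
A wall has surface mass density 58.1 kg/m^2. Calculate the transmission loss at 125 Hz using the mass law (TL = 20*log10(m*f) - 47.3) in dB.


Given values:
  m = 58.1 kg/m^2, f = 125 Hz
Formula: TL = 20 * log10(m * f) - 47.3
Compute m * f = 58.1 * 125 = 7262.5
Compute log10(7262.5) = 3.861086
Compute 20 * 3.861086 = 77.2217
TL = 77.2217 - 47.3 = 29.92

29.92 dB


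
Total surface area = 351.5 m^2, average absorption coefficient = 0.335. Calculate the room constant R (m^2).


Given values:
  S = 351.5 m^2, alpha = 0.335
Formula: R = S * alpha / (1 - alpha)
Numerator: 351.5 * 0.335 = 117.7525
Denominator: 1 - 0.335 = 0.665
R = 117.7525 / 0.665 = 177.07

177.07 m^2


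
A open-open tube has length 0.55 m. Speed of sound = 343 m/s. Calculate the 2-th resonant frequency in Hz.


Given values:
  Tube type: open-open, L = 0.55 m, c = 343 m/s, n = 2
Formula: f_n = n * c / (2 * L)
Compute 2 * L = 2 * 0.55 = 1.1
f = 2 * 343 / 1.1
f = 623.64

623.64 Hz


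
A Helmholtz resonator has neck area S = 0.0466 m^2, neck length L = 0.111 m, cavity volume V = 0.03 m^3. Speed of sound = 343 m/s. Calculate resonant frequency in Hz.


Given values:
  S = 0.0466 m^2, L = 0.111 m, V = 0.03 m^3, c = 343 m/s
Formula: f = (c / (2*pi)) * sqrt(S / (V * L))
Compute V * L = 0.03 * 0.111 = 0.00333
Compute S / (V * L) = 0.0466 / 0.00333 = 13.994
Compute sqrt(13.994) = 3.740856
Compute c / (2*pi) = 343 / 6.283185 = 54.590148
f = 54.590148 * 3.740856 = 204.21

204.21 Hz


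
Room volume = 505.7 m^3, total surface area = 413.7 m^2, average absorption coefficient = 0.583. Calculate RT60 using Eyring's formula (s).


Given values:
  V = 505.7 m^3, S = 413.7 m^2, alpha = 0.583
Formula: RT60 = 0.161 * V / (-S * ln(1 - alpha))
Compute ln(1 - 0.583) = ln(0.417) = -0.874669
Denominator: -413.7 * -0.874669 = 361.8506
Numerator: 0.161 * 505.7 = 81.4177
RT60 = 81.4177 / 361.8506 = 0.225

0.225 s


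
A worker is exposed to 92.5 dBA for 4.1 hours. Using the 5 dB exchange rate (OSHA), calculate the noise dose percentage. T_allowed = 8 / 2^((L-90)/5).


Given values:
  L = 92.5 dBA, T = 4.1 hours
Formula: T_allowed = 8 / 2^((L - 90) / 5)
Compute exponent: (92.5 - 90) / 5 = 0.5
Compute 2^(0.5) = 1.414214
T_allowed = 8 / 1.414214 = 5.656852 hours
Dose = (T / T_allowed) * 100
Dose = (4.1 / 5.656852) * 100 = 72.48

72.48 %


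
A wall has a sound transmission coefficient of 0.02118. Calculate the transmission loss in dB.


Given values:
  tau = 0.02118
Formula: TL = 10 * log10(1 / tau)
Compute 1 / tau = 1 / 0.02118 = 47.2144
Compute log10(47.2144) = 1.674074
TL = 10 * 1.674074 = 16.74

16.74 dB


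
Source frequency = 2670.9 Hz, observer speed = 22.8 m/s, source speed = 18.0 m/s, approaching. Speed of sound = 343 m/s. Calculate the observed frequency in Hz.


Given values:
  f_s = 2670.9 Hz, v_o = 22.8 m/s, v_s = 18.0 m/s
  Direction: approaching
Formula: f_o = f_s * (c + v_o) / (c - v_s)
Numerator: c + v_o = 343 + 22.8 = 365.8
Denominator: c - v_s = 343 - 18.0 = 325.0
f_o = 2670.9 * 365.8 / 325.0 = 3006.2

3006.2 Hz


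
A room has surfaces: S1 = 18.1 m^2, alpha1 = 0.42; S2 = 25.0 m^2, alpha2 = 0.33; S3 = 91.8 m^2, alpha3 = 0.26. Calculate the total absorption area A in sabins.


Given surfaces:
  Surface 1: 18.1 * 0.42 = 7.602
  Surface 2: 25.0 * 0.33 = 8.25
  Surface 3: 91.8 * 0.26 = 23.868
Formula: A = sum(Si * alpha_i)
A = 7.602 + 8.25 + 23.868
A = 39.72

39.72 sabins


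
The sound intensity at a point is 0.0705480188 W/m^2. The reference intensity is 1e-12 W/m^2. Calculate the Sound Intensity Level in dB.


Given values:
  I = 0.0705480188 W/m^2
  I_ref = 1e-12 W/m^2
Formula: SIL = 10 * log10(I / I_ref)
Compute ratio: I / I_ref = 70548018800
Compute log10: log10(70548018800) = 10.848485
Multiply: SIL = 10 * 10.848485 = 108.48

108.48 dB


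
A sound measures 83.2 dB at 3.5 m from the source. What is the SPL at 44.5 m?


Given values:
  SPL1 = 83.2 dB, r1 = 3.5 m, r2 = 44.5 m
Formula: SPL2 = SPL1 - 20 * log10(r2 / r1)
Compute ratio: r2 / r1 = 44.5 / 3.5 = 12.7143
Compute log10: log10(12.7143) = 1.104292
Compute drop: 20 * 1.104292 = 22.0858
SPL2 = 83.2 - 22.0858 = 61.11

61.11 dB


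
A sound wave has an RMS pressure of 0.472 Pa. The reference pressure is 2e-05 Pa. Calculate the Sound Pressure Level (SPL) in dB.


Given values:
  p = 0.472 Pa
  p_ref = 2e-05 Pa
Formula: SPL = 20 * log10(p / p_ref)
Compute ratio: p / p_ref = 0.472 / 2e-05 = 23600
Compute log10: log10(23600) = 4.372912
Multiply: SPL = 20 * 4.372912 = 87.46

87.46 dB


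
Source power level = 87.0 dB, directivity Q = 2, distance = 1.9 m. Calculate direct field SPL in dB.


Given values:
  Lw = 87.0 dB, Q = 2, r = 1.9 m
Formula: SPL = Lw + 10 * log10(Q / (4 * pi * r^2))
Compute 4 * pi * r^2 = 4 * pi * 1.9^2 = 45.3646
Compute Q / denom = 2 / 45.3646 = 0.04408724
Compute 10 * log10(0.04408724) = -13.5569
SPL = 87.0 + (-13.5569) = 73.44

73.44 dB


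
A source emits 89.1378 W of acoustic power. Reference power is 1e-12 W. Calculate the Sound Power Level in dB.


Given values:
  W = 89.1378 W
  W_ref = 1e-12 W
Formula: SWL = 10 * log10(W / W_ref)
Compute ratio: W / W_ref = 89137800000000
Compute log10: log10(89137800000000) = 13.950062
Multiply: SWL = 10 * 13.950062 = 139.5

139.5 dB


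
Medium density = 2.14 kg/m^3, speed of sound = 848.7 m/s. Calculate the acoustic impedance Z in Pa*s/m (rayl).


Given values:
  rho = 2.14 kg/m^3
  c = 848.7 m/s
Formula: Z = rho * c
Z = 2.14 * 848.7
Z = 1816.22

1816.22 rayl


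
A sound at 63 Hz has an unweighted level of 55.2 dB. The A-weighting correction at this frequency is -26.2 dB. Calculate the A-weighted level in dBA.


Given values:
  SPL = 55.2 dB
  A-weighting at 63 Hz = -26.2 dB
Formula: L_A = SPL + A_weight
L_A = 55.2 + (-26.2)
L_A = 29.0

29.0 dBA


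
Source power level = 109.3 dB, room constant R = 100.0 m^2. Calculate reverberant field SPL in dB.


Given values:
  Lw = 109.3 dB, R = 100.0 m^2
Formula: SPL = Lw + 10 * log10(4 / R)
Compute 4 / R = 4 / 100.0 = 0.04
Compute 10 * log10(0.04) = -13.9794
SPL = 109.3 + (-13.9794) = 95.32

95.32 dB


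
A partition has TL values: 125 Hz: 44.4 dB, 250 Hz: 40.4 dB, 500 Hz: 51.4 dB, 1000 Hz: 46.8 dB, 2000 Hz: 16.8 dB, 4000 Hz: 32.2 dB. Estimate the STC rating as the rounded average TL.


Given TL values at each frequency:
  125 Hz: 44.4 dB
  250 Hz: 40.4 dB
  500 Hz: 51.4 dB
  1000 Hz: 46.8 dB
  2000 Hz: 16.8 dB
  4000 Hz: 32.2 dB
Formula: STC ~ round(average of TL values)
Sum = 44.4 + 40.4 + 51.4 + 46.8 + 16.8 + 32.2 = 232.0
Average = 232.0 / 6 = 38.67
Rounded: 39

39


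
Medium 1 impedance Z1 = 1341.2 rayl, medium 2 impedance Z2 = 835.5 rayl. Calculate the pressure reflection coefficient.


Given values:
  Z1 = 1341.2 rayl, Z2 = 835.5 rayl
Formula: R = (Z2 - Z1) / (Z2 + Z1)
Numerator: Z2 - Z1 = 835.5 - 1341.2 = -505.7
Denominator: Z2 + Z1 = 835.5 + 1341.2 = 2176.7
R = -505.7 / 2176.7 = -0.2323

-0.2323


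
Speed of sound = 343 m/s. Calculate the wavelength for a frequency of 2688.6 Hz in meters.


Given values:
  c = 343 m/s, f = 2688.6 Hz
Formula: lambda = c / f
lambda = 343 / 2688.6
lambda = 0.1276

0.1276 m


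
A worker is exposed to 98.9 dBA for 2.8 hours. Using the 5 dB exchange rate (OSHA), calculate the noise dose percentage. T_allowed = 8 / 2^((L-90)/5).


Given values:
  L = 98.9 dBA, T = 2.8 hours
Formula: T_allowed = 8 / 2^((L - 90) / 5)
Compute exponent: (98.9 - 90) / 5 = 1.78
Compute 2^(1.78) = 3.434262
T_allowed = 8 / 3.434262 = 2.329467 hours
Dose = (T / T_allowed) * 100
Dose = (2.8 / 2.329467) * 100 = 120.2

120.2 %


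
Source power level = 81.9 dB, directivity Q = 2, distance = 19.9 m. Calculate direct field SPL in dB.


Given values:
  Lw = 81.9 dB, Q = 2, r = 19.9 m
Formula: SPL = Lw + 10 * log10(Q / (4 * pi * r^2))
Compute 4 * pi * r^2 = 4 * pi * 19.9^2 = 4976.4084
Compute Q / denom = 2 / 4976.4084 = 0.0004019
Compute 10 * log10(0.0004019) = -33.9588
SPL = 81.9 + (-33.9588) = 47.94

47.94 dB


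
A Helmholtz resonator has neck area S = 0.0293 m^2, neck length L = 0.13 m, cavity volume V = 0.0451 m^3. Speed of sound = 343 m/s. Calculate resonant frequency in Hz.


Given values:
  S = 0.0293 m^2, L = 0.13 m, V = 0.0451 m^3, c = 343 m/s
Formula: f = (c / (2*pi)) * sqrt(S / (V * L))
Compute V * L = 0.0451 * 0.13 = 0.005863
Compute S / (V * L) = 0.0293 / 0.005863 = 4.9974
Compute sqrt(4.9974) = 2.235487
Compute c / (2*pi) = 343 / 6.283185 = 54.590148
f = 54.590148 * 2.235487 = 122.04

122.04 Hz


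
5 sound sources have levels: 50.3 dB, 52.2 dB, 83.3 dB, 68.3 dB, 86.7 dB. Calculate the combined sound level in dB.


Formula: L_total = 10 * log10( sum(10^(Li/10)) )
  Source 1: 10^(50.3/10) = 107151.9305
  Source 2: 10^(52.2/10) = 165958.6907
  Source 3: 10^(83.3/10) = 213796208.9502
  Source 4: 10^(68.3/10) = 6760829.7539
  Source 5: 10^(86.7/10) = 467735141.2872
Sum of linear values = 688565290.6125
L_total = 10 * log10(688565290.6125) = 88.38

88.38 dB


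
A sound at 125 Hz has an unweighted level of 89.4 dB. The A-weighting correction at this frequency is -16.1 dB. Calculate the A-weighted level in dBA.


Given values:
  SPL = 89.4 dB
  A-weighting at 125 Hz = -16.1 dB
Formula: L_A = SPL + A_weight
L_A = 89.4 + (-16.1)
L_A = 73.3

73.3 dBA


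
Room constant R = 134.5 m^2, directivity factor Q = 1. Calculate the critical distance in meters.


Given values:
  R = 134.5 m^2, Q = 1
Formula: d_c = 0.141 * sqrt(Q * R)
Compute Q * R = 1 * 134.5 = 134.5
Compute sqrt(134.5) = 11.5974
d_c = 0.141 * 11.5974 = 1.635

1.635 m


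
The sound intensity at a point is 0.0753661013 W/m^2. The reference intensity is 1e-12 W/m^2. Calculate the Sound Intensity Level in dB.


Given values:
  I = 0.0753661013 W/m^2
  I_ref = 1e-12 W/m^2
Formula: SIL = 10 * log10(I / I_ref)
Compute ratio: I / I_ref = 75366101300
Compute log10: log10(75366101300) = 10.877176
Multiply: SIL = 10 * 10.877176 = 108.77

108.77 dB


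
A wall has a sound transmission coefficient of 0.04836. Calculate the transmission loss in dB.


Given values:
  tau = 0.04836
Formula: TL = 10 * log10(1 / tau)
Compute 1 / tau = 1 / 0.04836 = 20.6782
Compute log10(20.6782) = 1.315513
TL = 10 * 1.315513 = 13.16

13.16 dB


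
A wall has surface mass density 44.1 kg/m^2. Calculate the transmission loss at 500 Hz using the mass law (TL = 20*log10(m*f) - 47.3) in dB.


Given values:
  m = 44.1 kg/m^2, f = 500 Hz
Formula: TL = 20 * log10(m * f) - 47.3
Compute m * f = 44.1 * 500 = 22050.0
Compute log10(22050.0) = 4.343409
Compute 20 * 4.343409 = 86.8682
TL = 86.8682 - 47.3 = 39.57

39.57 dB


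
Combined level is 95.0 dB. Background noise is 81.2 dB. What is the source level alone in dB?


Given values:
  L_total = 95.0 dB, L_bg = 81.2 dB
Formula: L_source = 10 * log10(10^(L_total/10) - 10^(L_bg/10))
Convert to linear:
  10^(95.0/10) = 3162277660.1684
  10^(81.2/10) = 131825673.8556
Difference: 3162277660.1684 - 131825673.8556 = 3030451986.3128
L_source = 10 * log10(3030451986.3128) = 94.82

94.82 dB


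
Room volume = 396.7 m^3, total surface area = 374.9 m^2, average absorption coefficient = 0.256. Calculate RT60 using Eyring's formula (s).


Given values:
  V = 396.7 m^3, S = 374.9 m^2, alpha = 0.256
Formula: RT60 = 0.161 * V / (-S * ln(1 - alpha))
Compute ln(1 - 0.256) = ln(0.744) = -0.295714
Denominator: -374.9 * -0.295714 = 110.8632
Numerator: 0.161 * 396.7 = 63.8687
RT60 = 63.8687 / 110.8632 = 0.576

0.576 s
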